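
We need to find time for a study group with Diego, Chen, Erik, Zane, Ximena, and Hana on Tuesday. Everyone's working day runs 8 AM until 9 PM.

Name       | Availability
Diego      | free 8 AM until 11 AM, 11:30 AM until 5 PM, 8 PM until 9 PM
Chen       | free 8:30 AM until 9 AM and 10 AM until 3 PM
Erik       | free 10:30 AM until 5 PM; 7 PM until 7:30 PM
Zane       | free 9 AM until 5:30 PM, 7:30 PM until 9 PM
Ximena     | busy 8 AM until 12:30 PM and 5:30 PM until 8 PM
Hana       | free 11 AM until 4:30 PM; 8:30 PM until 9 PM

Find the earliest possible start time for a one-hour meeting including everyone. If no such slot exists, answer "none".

12:30

Diego free: 08:00-11:00, 11:30-17:00, 20:00-21:00.
Chen free: 08:30-09:00, 10:00-15:00.
Erik free: 10:30-17:00, 19:00-19:30.
Zane free: 09:00-17:30, 19:30-21:00.
Ximena free: 12:30-17:30, 20:00-21:00 (invert busy blocks within the working day).
Hana free: 11:00-16:30, 20:30-21:00.
Diego ∩ Chen: 08:30-09:00, 10:00-11:00, 11:30-15:00.
Diego ∩ Chen ∩ Erik: 10:30-11:00, 11:30-15:00.
Diego ∩ Chen ∩ Erik ∩ Zane: 10:30-11:00, 11:30-15:00.
Diego ∩ Chen ∩ Erik ∩ Zane ∩ Ximena: 12:30-15:00.
Diego ∩ Chen ∩ Erik ∩ Zane ∩ Ximena ∩ Hana: 12:30-15:00.
Those are the intersection windows.
The first common window of at least 60 minutes is 12:30-15:00, so the earliest start is 12:30.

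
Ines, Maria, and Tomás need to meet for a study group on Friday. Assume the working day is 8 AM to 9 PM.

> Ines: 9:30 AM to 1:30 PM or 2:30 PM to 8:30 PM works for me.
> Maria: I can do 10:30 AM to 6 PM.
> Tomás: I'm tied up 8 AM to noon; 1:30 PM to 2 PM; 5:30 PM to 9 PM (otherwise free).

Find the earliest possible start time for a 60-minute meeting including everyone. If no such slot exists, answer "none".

Ines free: 09:30-13:30, 14:30-20:30.
Maria free: 10:30-18:00.
Tomás free: 12:00-13:30, 14:00-17:30 (invert busy blocks within the working day).
Ines ∩ Maria: 10:30-13:30, 14:30-18:00.
Ines ∩ Maria ∩ Tomás: 12:00-13:30, 14:30-17:30.
So the common availability across everyone is 12:00-13:30, 14:30-17:30.
The first common window of at least 60 minutes is 12:00-13:30, so the earliest start is 12:00.

12:00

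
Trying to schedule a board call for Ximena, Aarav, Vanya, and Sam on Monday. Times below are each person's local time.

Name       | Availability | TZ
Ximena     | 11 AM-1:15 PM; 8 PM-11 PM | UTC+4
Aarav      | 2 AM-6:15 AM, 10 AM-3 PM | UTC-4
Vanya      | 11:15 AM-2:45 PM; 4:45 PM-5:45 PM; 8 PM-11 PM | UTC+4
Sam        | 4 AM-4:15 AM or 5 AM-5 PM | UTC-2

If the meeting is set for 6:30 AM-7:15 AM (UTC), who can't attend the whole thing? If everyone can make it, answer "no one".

Sam, Vanya, Ximena

Ximena in UTC: 07:00-09:15, 16:00-19:00 (subtract 4h to convert from UTC+4).
Aarav in UTC: 06:00-10:15, 14:00-19:00 (add 4h to convert from UTC-4).
Vanya in UTC: 07:15-10:45, 12:45-13:45, 16:00-19:00 (subtract 4h to convert from UTC+4).
Sam in UTC: 06:00-06:15, 07:00-19:00 (add 2h to convert from UTC-2).
Ximena: not fully free for 06:30-07:15. Aarav: free for 06:30-07:15. Vanya: not fully free for 06:30-07:15. Sam: not fully free for 06:30-07:15.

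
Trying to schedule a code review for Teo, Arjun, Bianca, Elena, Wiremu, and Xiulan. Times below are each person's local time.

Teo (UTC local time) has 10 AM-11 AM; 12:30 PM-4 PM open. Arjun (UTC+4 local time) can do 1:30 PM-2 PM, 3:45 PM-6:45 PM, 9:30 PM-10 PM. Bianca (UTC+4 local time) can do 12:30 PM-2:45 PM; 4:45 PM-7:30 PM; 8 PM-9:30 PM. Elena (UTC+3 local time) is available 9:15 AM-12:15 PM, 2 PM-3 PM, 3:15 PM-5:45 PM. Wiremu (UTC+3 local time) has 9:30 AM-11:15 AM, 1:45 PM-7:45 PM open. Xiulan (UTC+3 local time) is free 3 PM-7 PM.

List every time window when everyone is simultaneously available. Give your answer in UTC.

12:45-14:45

Teo in UTC: 10:00-11:00, 12:30-16:00.
Arjun in UTC: 09:30-10:00, 11:45-14:45, 17:30-18:00 (subtract 4h to convert from UTC+4).
Bianca in UTC: 08:30-10:45, 12:45-15:30, 16:00-17:30 (subtract 4h to convert from UTC+4).
Elena in UTC: 06:15-09:15, 11:00-12:00, 12:15-14:45 (subtract 3h to convert from UTC+3).
Wiremu in UTC: 06:30-08:15, 10:45-16:45 (subtract 3h to convert from UTC+3).
Xiulan in UTC: 12:00-16:00 (subtract 3h to convert from UTC+3).
Teo ∩ Arjun: 12:30-14:45.
Teo ∩ Arjun ∩ Bianca: 12:45-14:45.
Teo ∩ Arjun ∩ Bianca ∩ Elena: 12:45-14:45.
Teo ∩ Arjun ∩ Bianca ∩ Elena ∩ Wiremu: 12:45-14:45.
Teo ∩ Arjun ∩ Bianca ∩ Elena ∩ Wiremu ∩ Xiulan: 12:45-14:45.
Those are the intersection windows.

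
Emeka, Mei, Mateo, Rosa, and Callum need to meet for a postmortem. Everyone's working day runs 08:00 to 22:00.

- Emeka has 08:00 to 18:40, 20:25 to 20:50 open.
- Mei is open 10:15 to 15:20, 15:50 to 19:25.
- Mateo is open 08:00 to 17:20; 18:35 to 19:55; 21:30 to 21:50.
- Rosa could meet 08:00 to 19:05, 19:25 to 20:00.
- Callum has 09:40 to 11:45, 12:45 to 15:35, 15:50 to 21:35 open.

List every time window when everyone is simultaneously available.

Emeka ∩ Mei: 10:15-15:20, 15:50-18:40.
Emeka ∩ Mei ∩ Mateo: 10:15-15:20, 15:50-17:20, 18:35-18:40.
Emeka ∩ Mei ∩ Mateo ∩ Rosa: 10:15-15:20, 15:50-17:20, 18:35-18:40.
Emeka ∩ Mei ∩ Mateo ∩ Rosa ∩ Callum: 10:15-11:45, 12:45-15:20, 15:50-17:20, 18:35-18:40.
Those are the intersection windows.

10:15-11:45, 12:45-15:20, 15:50-17:20, 18:35-18:40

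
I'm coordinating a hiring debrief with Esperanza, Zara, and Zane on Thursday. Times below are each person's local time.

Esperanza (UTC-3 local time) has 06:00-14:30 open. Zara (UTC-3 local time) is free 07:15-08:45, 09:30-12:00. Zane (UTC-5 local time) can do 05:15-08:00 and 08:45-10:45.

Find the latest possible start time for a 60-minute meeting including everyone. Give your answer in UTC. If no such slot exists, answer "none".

14:00

Esperanza in UTC: 09:00-17:30 (add 3h to convert from UTC-3).
Zara in UTC: 10:15-11:45, 12:30-15:00 (add 3h to convert from UTC-3).
Zane in UTC: 10:15-13:00, 13:45-15:45 (add 5h to convert from UTC-5).
Esperanza ∩ Zara: 10:15-11:45, 12:30-15:00.
Esperanza ∩ Zara ∩ Zane: 10:15-11:45, 12:30-13:00, 13:45-15:00.
So the common availability across everyone is 10:15-11:45, 12:30-13:00, 13:45-15:00.
The last common window of at least 60 minutes is 13:45-15:00; a 60-minute meeting can start as late as 14:00 and still end by 15:00.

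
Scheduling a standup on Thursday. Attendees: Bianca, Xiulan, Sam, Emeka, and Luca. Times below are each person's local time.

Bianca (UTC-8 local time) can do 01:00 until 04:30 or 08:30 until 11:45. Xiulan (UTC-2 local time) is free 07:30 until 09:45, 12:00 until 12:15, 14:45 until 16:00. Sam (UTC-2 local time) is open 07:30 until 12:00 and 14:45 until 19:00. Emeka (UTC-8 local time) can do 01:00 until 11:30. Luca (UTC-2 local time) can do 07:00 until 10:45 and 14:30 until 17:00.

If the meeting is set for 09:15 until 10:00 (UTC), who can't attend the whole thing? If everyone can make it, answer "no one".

Bianca in UTC: 09:00-12:30, 16:30-19:45 (add 8h to convert from UTC-8).
Xiulan in UTC: 09:30-11:45, 14:00-14:15, 16:45-18:00 (add 2h to convert from UTC-2).
Sam in UTC: 09:30-14:00, 16:45-21:00 (add 2h to convert from UTC-2).
Emeka in UTC: 09:00-19:30 (add 8h to convert from UTC-8).
Luca in UTC: 09:00-12:45, 16:30-19:00 (add 2h to convert from UTC-2).
Bianca: free for 09:15-10:00. Xiulan: not fully free for 09:15-10:00. Sam: not fully free for 09:15-10:00. Emeka: free for 09:15-10:00. Luca: free for 09:15-10:00.

Sam, Xiulan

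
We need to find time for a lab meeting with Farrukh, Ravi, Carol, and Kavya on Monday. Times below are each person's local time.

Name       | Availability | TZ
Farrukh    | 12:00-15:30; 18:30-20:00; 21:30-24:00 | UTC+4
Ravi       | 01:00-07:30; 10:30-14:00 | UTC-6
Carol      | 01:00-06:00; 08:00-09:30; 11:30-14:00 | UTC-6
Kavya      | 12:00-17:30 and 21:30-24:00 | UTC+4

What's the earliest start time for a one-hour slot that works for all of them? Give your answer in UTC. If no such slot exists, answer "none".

Farrukh in UTC: 08:00-11:30, 14:30-16:00, 17:30-20:00 (subtract 4h to convert from UTC+4).
Ravi in UTC: 07:00-13:30, 16:30-20:00 (add 6h to convert from UTC-6).
Carol in UTC: 07:00-12:00, 14:00-15:30, 17:30-20:00 (add 6h to convert from UTC-6).
Kavya in UTC: 08:00-13:30, 17:30-20:00 (subtract 4h to convert from UTC+4).
Farrukh ∩ Ravi: 08:00-11:30, 17:30-20:00.
Farrukh ∩ Ravi ∩ Carol: 08:00-11:30, 17:30-20:00.
Farrukh ∩ Ravi ∩ Carol ∩ Kavya: 08:00-11:30, 17:30-20:00.
The first common window of at least 60 minutes is 08:00-11:30, so the earliest start is 08:00.

08:00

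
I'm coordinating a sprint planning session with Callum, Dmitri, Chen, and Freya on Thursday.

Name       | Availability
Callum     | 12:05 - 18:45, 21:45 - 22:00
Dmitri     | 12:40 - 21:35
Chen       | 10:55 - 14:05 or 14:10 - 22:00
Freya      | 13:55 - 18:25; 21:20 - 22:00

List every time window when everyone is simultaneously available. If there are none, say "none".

13:55-14:05, 14:10-18:25

Callum ∩ Dmitri: 12:40-18:45.
Callum ∩ Dmitri ∩ Chen: 12:40-14:05, 14:10-18:45.
Callum ∩ Dmitri ∩ Chen ∩ Freya: 13:55-14:05, 14:10-18:25.
So the common availability across everyone is 13:55-14:05, 14:10-18:25.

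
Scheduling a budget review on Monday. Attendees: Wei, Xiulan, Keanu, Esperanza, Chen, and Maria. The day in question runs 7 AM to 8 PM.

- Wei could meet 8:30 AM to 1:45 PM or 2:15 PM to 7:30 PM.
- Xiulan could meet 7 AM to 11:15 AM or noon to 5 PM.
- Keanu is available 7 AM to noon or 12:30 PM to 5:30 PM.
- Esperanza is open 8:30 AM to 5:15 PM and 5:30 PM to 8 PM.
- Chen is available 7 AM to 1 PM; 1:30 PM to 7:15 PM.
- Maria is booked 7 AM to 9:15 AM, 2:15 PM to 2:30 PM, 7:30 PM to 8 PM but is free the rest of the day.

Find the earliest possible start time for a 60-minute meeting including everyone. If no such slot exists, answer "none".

Wei free: 08:30-13:45, 14:15-19:30.
Xiulan free: 07:00-11:15, 12:00-17:00.
Keanu free: 07:00-12:00, 12:30-17:30.
Esperanza free: 08:30-17:15, 17:30-20:00.
Chen free: 07:00-13:00, 13:30-19:15.
Maria free: 09:15-14:15, 14:30-19:30 (invert busy blocks within the working day).
Wei ∩ Xiulan: 08:30-11:15, 12:00-13:45, 14:15-17:00.
Wei ∩ Xiulan ∩ Keanu: 08:30-11:15, 12:30-13:45, 14:15-17:00.
Wei ∩ Xiulan ∩ Keanu ∩ Esperanza: 08:30-11:15, 12:30-13:45, 14:15-17:00.
Wei ∩ Xiulan ∩ Keanu ∩ Esperanza ∩ Chen: 08:30-11:15, 12:30-13:00, 13:30-13:45, 14:15-17:00.
Wei ∩ Xiulan ∩ Keanu ∩ Esperanza ∩ Chen ∩ Maria: 09:15-11:15, 12:30-13:00, 13:30-13:45, 14:30-17:00.
The first common window of at least 60 minutes is 09:15-11:15, so the earliest start is 09:15.

09:15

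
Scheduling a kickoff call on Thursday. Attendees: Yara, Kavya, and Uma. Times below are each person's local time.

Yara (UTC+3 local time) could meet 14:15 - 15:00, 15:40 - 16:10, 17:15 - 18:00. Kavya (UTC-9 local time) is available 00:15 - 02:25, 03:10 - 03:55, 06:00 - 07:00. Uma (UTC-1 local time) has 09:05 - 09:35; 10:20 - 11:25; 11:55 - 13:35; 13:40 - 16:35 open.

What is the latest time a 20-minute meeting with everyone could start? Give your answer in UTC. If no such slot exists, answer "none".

Yara in UTC: 11:15-12:00, 12:40-13:10, 14:15-15:00 (subtract 3h to convert from UTC+3).
Kavya in UTC: 09:15-11:25, 12:10-12:55, 15:00-16:00 (add 9h to convert from UTC-9).
Uma in UTC: 10:05-10:35, 11:20-12:25, 12:55-14:35, 14:40-17:35 (add 1h to convert from UTC-1).
Yara ∩ Kavya: 11:15-11:25, 12:40-12:55.
Yara ∩ Kavya ∩ Uma: 11:20-11:25.
No common window is at least 20 minutes long.

none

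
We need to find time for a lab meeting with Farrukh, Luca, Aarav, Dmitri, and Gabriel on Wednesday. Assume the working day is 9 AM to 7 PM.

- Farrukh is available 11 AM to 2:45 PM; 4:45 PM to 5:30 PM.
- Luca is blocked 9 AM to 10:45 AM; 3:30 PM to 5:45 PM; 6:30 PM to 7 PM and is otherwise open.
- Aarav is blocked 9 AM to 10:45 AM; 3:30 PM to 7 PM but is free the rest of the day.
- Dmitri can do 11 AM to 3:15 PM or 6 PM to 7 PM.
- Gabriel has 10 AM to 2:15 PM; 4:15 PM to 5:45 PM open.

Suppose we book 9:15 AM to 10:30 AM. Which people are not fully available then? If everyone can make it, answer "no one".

Aarav, Dmitri, Farrukh, Gabriel, Luca

Farrukh free: 11:00-14:45, 16:45-17:30.
Luca free: 10:45-15:30, 17:45-18:30 (invert busy blocks within the working day).
Aarav free: 10:45-15:30 (invert busy blocks within the working day).
Dmitri free: 11:00-15:15, 18:00-19:00.
Gabriel free: 10:00-14:15, 16:15-17:45.
Farrukh: not fully free for 09:15-10:30. Luca: not fully free for 09:15-10:30. Aarav: not fully free for 09:15-10:30. Dmitri: not fully free for 09:15-10:30. Gabriel: not fully free for 09:15-10:30.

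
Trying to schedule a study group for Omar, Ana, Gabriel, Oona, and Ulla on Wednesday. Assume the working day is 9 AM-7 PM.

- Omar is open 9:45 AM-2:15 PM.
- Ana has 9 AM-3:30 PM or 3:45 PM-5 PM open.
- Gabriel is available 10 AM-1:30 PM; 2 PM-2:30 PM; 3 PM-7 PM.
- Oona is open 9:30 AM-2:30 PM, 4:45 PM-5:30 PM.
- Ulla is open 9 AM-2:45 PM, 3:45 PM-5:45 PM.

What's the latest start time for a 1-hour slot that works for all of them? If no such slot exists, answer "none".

12:30

Omar ∩ Ana: 09:45-14:15.
Omar ∩ Ana ∩ Gabriel: 10:00-13:30, 14:00-14:15.
Omar ∩ Ana ∩ Gabriel ∩ Oona: 10:00-13:30, 14:00-14:15.
Omar ∩ Ana ∩ Gabriel ∩ Oona ∩ Ulla: 10:00-13:30, 14:00-14:15.
The last common window of at least 60 minutes is 10:00-13:30; a 60-minute meeting can start as late as 12:30 and still end by 13:30.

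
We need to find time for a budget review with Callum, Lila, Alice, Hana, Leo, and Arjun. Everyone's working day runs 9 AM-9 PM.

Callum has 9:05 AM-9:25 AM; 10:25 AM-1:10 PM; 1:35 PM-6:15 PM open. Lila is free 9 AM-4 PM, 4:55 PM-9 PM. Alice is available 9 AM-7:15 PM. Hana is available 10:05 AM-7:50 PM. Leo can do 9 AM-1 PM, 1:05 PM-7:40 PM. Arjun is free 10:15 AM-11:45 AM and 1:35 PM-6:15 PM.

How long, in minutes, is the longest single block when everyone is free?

Callum ∩ Lila: 09:05-09:25, 10:25-13:10, 13:35-16:00, 16:55-18:15.
Callum ∩ Lila ∩ Alice: 09:05-09:25, 10:25-13:10, 13:35-16:00, 16:55-18:15.
Callum ∩ Lila ∩ Alice ∩ Hana: 10:25-13:10, 13:35-16:00, 16:55-18:15.
Callum ∩ Lila ∩ Alice ∩ Hana ∩ Leo: 10:25-13:00, 13:05-13:10, 13:35-16:00, 16:55-18:15.
Callum ∩ Lila ∩ Alice ∩ Hana ∩ Leo ∩ Arjun: 10:25-11:45, 13:35-16:00, 16:55-18:15.
The longest is 13:35-16:00 at 145 minutes.

145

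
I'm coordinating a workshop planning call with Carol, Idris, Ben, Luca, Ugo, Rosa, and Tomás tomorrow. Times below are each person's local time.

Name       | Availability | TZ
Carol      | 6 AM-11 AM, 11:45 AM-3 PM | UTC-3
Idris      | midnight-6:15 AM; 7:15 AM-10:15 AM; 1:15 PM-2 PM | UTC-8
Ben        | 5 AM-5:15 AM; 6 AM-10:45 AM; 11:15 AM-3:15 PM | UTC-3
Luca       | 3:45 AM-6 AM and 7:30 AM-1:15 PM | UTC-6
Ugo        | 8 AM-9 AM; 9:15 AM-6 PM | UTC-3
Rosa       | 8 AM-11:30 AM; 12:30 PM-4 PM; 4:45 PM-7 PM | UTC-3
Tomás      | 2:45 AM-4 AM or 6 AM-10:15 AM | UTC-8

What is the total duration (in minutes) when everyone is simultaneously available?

Carol in UTC: 09:00-14:00, 14:45-18:00 (add 3h to convert from UTC-3).
Idris in UTC: 08:00-14:15, 15:15-18:15, 21:15-22:00 (add 8h to convert from UTC-8).
Ben in UTC: 08:00-08:15, 09:00-13:45, 14:15-18:15 (add 3h to convert from UTC-3).
Luca in UTC: 09:45-12:00, 13:30-19:15 (add 6h to convert from UTC-6).
Ugo in UTC: 11:00-12:00, 12:15-21:00 (add 3h to convert from UTC-3).
Rosa in UTC: 11:00-14:30, 15:30-19:00, 19:45-22:00 (add 3h to convert from UTC-3).
Tomás in UTC: 10:45-12:00, 14:00-18:15 (add 8h to convert from UTC-8).
Carol ∩ Idris: 09:00-14:00, 15:15-18:00.
Carol ∩ Idris ∩ Ben: 09:00-13:45, 15:15-18:00.
Carol ∩ Idris ∩ Ben ∩ Luca: 09:45-12:00, 13:30-13:45, 15:15-18:00.
Carol ∩ Idris ∩ Ben ∩ Luca ∩ Ugo: 11:00-12:00, 13:30-13:45, 15:15-18:00.
Carol ∩ Idris ∩ Ben ∩ Luca ∩ Ugo ∩ Rosa: 11:00-12:00, 13:30-13:45, 15:30-18:00.
Carol ∩ Idris ∩ Ben ∩ Luca ∩ Ugo ∩ Rosa ∩ Tomás: 11:00-12:00, 15:30-18:00.
Summing the common windows: 60 + 150 = 210 minutes.

210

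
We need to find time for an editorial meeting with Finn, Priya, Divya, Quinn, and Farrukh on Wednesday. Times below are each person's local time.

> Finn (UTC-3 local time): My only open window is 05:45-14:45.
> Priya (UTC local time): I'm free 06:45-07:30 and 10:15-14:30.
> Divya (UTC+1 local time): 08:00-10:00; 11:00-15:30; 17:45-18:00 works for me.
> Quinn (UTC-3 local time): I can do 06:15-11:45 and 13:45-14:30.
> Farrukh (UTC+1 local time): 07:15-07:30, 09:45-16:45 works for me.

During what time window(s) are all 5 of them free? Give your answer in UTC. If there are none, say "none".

Finn in UTC: 08:45-17:45 (add 3h to convert from UTC-3).
Priya in UTC: 06:45-07:30, 10:15-14:30.
Divya in UTC: 07:00-09:00, 10:00-14:30, 16:45-17:00 (subtract 1h to convert from UTC+1).
Quinn in UTC: 09:15-14:45, 16:45-17:30 (add 3h to convert from UTC-3).
Farrukh in UTC: 06:15-06:30, 08:45-15:45 (subtract 1h to convert from UTC+1).
Finn ∩ Priya: 10:15-14:30.
Finn ∩ Priya ∩ Divya: 10:15-14:30.
Finn ∩ Priya ∩ Divya ∩ Quinn: 10:15-14:30.
Finn ∩ Priya ∩ Divya ∩ Quinn ∩ Farrukh: 10:15-14:30.
So the common availability across everyone is 10:15-14:30.

10:15-14:30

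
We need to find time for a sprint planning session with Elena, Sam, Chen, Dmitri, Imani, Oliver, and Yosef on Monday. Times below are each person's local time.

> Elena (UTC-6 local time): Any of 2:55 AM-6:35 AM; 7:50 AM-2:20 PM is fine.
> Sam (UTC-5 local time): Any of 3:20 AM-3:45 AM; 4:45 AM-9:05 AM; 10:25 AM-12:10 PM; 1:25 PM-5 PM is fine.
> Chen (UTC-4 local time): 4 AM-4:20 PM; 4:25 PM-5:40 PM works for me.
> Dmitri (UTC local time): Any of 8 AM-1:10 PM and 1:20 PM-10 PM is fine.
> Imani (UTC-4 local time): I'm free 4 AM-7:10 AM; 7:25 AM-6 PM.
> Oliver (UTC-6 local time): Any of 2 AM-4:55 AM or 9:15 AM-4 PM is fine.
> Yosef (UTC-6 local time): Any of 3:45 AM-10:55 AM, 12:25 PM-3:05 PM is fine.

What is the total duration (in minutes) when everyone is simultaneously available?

Elena in UTC: 08:55-12:35, 13:50-20:20 (add 6h to convert from UTC-6).
Sam in UTC: 08:20-08:45, 09:45-14:05, 15:25-17:10, 18:25-22:00 (add 5h to convert from UTC-5).
Chen in UTC: 08:00-20:20, 20:25-21:40 (add 4h to convert from UTC-4).
Dmitri in UTC: 08:00-13:10, 13:20-22:00.
Imani in UTC: 08:00-11:10, 11:25-22:00 (add 4h to convert from UTC-4).
Oliver in UTC: 08:00-10:55, 15:15-22:00 (add 6h to convert from UTC-6).
Yosef in UTC: 09:45-16:55, 18:25-21:05 (add 6h to convert from UTC-6).
Elena ∩ Sam: 09:45-12:35, 13:50-14:05, 15:25-17:10, 18:25-20:20.
Elena ∩ Sam ∩ Chen: 09:45-12:35, 13:50-14:05, 15:25-17:10, 18:25-20:20.
Elena ∩ Sam ∩ Chen ∩ Dmitri: 09:45-12:35, 13:50-14:05, 15:25-17:10, 18:25-20:20.
Elena ∩ Sam ∩ Chen ∩ Dmitri ∩ Imani: 09:45-11:10, 11:25-12:35, 13:50-14:05, 15:25-17:10, 18:25-20:20.
Elena ∩ Sam ∩ Chen ∩ Dmitri ∩ Imani ∩ Oliver: 09:45-10:55, 15:25-17:10, 18:25-20:20.
Elena ∩ Sam ∩ Chen ∩ Dmitri ∩ Imani ∩ Oliver ∩ Yosef: 09:45-10:55, 15:25-16:55, 18:25-20:20.
Summing the common windows: 70 + 90 + 115 = 275 minutes.

275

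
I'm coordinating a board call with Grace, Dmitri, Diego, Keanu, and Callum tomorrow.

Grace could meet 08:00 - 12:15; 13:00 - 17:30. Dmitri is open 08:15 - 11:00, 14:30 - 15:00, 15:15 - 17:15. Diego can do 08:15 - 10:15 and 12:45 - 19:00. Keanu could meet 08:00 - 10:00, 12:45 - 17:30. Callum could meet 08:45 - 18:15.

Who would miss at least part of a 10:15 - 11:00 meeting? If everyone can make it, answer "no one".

Grace: free for 10:15-11:00. Dmitri: free for 10:15-11:00. Diego: not fully free for 10:15-11:00. Keanu: not fully free for 10:15-11:00. Callum: free for 10:15-11:00.

Diego, Keanu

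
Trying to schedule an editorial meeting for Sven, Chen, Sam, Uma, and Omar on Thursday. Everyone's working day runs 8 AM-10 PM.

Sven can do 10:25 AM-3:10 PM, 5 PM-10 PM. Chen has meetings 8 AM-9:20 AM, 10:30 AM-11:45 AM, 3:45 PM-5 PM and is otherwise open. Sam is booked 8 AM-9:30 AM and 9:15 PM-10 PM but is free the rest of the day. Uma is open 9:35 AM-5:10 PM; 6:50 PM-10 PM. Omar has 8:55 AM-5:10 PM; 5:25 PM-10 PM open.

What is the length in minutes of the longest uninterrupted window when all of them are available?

Sven free: 10:25-15:10, 17:00-22:00.
Chen free: 09:20-10:30, 11:45-15:45, 17:00-22:00 (invert busy blocks within the working day).
Sam free: 09:30-21:15 (invert busy blocks within the working day).
Uma free: 09:35-17:10, 18:50-22:00.
Omar free: 08:55-17:10, 17:25-22:00.
Sven ∩ Chen: 10:25-10:30, 11:45-15:10, 17:00-22:00.
Sven ∩ Chen ∩ Sam: 10:25-10:30, 11:45-15:10, 17:00-21:15.
Sven ∩ Chen ∩ Sam ∩ Uma: 10:25-10:30, 11:45-15:10, 17:00-17:10, 18:50-21:15.
Sven ∩ Chen ∩ Sam ∩ Uma ∩ Omar: 10:25-10:30, 11:45-15:10, 17:00-17:10, 18:50-21:15.
The longest is 11:45-15:10 at 205 minutes.

205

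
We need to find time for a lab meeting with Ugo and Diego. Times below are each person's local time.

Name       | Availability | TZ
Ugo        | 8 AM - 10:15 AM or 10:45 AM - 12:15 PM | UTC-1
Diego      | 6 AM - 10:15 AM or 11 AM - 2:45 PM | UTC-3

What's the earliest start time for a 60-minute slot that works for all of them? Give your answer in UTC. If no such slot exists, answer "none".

09:00

Ugo in UTC: 09:00-11:15, 11:45-13:15 (add 1h to convert from UTC-1).
Diego in UTC: 09:00-13:15, 14:00-17:45 (add 3h to convert from UTC-3).
Ugo ∩ Diego: 09:00-11:15, 11:45-13:15.
The first common window of at least 60 minutes is 09:00-11:15, so the earliest start is 09:00.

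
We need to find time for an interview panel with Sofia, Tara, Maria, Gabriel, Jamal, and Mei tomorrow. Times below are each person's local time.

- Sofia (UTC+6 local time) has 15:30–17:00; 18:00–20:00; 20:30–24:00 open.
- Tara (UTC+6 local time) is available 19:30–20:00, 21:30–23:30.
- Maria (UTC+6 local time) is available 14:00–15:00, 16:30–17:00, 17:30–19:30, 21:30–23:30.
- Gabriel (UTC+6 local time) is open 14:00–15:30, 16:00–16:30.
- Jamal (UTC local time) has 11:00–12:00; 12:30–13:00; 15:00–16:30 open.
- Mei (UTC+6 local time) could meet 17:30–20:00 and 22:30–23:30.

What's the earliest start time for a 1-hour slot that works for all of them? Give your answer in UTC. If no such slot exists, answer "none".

Sofia in UTC: 09:30-11:00, 12:00-14:00, 14:30-18:00 (subtract 6h to convert from UTC+6).
Tara in UTC: 13:30-14:00, 15:30-17:30 (subtract 6h to convert from UTC+6).
Maria in UTC: 08:00-09:00, 10:30-11:00, 11:30-13:30, 15:30-17:30 (subtract 6h to convert from UTC+6).
Gabriel in UTC: 08:00-09:30, 10:00-10:30 (subtract 6h to convert from UTC+6).
Jamal in UTC: 11:00-12:00, 12:30-13:00, 15:00-16:30.
Mei in UTC: 11:30-14:00, 16:30-17:30 (subtract 6h to convert from UTC+6).
Sofia ∩ Tara: 13:30-14:00, 15:30-17:30.
Sofia ∩ Tara ∩ Maria: 15:30-17:30.
Sofia ∩ Tara ∩ Maria ∩ Gabriel: ∅.
Sofia ∩ Tara ∩ Maria ∩ Gabriel ∩ Jamal: ∅.
Sofia ∩ Tara ∩ Maria ∩ Gabriel ∩ Jamal ∩ Mei: ∅.
There is no time when everyone is free.
No common window is at least 60 minutes long.

none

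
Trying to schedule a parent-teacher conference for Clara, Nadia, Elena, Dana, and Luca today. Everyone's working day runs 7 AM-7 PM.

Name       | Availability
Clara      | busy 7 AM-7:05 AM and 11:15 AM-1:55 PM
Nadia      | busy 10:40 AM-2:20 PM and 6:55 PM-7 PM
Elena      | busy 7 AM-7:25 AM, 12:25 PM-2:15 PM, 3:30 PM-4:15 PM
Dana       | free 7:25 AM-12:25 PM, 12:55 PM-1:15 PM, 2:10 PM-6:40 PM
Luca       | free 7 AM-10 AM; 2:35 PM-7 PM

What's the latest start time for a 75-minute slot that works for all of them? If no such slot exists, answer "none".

Clara free: 07:05-11:15, 13:55-19:00 (invert busy blocks within the working day).
Nadia free: 07:00-10:40, 14:20-18:55 (invert busy blocks within the working day).
Elena free: 07:25-12:25, 14:15-15:30, 16:15-19:00 (invert busy blocks within the working day).
Dana free: 07:25-12:25, 12:55-13:15, 14:10-18:40.
Luca free: 07:00-10:00, 14:35-19:00.
Clara ∩ Nadia: 07:05-10:40, 14:20-18:55.
Clara ∩ Nadia ∩ Elena: 07:25-10:40, 14:20-15:30, 16:15-18:55.
Clara ∩ Nadia ∩ Elena ∩ Dana: 07:25-10:40, 14:20-15:30, 16:15-18:40.
Clara ∩ Nadia ∩ Elena ∩ Dana ∩ Luca: 07:25-10:00, 14:35-15:30, 16:15-18:40.
Those are the intersection windows.
The last common window of at least 75 minutes is 16:15-18:40; a 75-minute meeting can start as late as 17:25 and still end by 18:40.

17:25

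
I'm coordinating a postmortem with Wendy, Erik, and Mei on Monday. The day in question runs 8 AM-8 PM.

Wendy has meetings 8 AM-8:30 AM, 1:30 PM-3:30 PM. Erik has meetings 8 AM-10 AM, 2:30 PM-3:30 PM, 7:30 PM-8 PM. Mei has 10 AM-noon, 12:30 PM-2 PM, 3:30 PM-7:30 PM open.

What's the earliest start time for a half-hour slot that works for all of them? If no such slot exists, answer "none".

Wendy free: 08:30-13:30, 15:30-20:00 (invert busy blocks within the working day).
Erik free: 10:00-14:30, 15:30-19:30 (invert busy blocks within the working day).
Mei free: 10:00-12:00, 12:30-14:00, 15:30-19:30.
Wendy ∩ Erik: 10:00-13:30, 15:30-19:30.
Wendy ∩ Erik ∩ Mei: 10:00-12:00, 12:30-13:30, 15:30-19:30.
The first common window of at least 30 minutes is 10:00-12:00, so the earliest start is 10:00.

10:00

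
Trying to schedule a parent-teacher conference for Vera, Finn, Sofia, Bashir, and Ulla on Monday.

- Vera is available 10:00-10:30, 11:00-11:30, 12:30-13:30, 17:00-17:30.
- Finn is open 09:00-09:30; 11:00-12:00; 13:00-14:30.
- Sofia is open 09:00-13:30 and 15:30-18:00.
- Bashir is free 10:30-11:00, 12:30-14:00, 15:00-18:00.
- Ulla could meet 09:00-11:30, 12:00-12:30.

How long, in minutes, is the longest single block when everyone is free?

Vera ∩ Finn: 11:00-11:30, 13:00-13:30.
Vera ∩ Finn ∩ Sofia: 11:00-11:30, 13:00-13:30.
Vera ∩ Finn ∩ Sofia ∩ Bashir: 13:00-13:30.
Vera ∩ Finn ∩ Sofia ∩ Bashir ∩ Ulla: ∅.
There is no time when everyone is free.
No common window exists, so the longest block is 0 minutes.

0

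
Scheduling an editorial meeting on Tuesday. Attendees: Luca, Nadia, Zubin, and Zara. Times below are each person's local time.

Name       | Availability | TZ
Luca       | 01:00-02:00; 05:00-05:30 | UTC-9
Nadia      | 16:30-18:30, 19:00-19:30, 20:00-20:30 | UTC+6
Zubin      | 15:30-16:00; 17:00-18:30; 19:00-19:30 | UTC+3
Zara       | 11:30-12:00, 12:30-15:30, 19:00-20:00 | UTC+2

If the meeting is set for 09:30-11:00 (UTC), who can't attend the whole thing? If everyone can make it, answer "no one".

Luca in UTC: 10:00-11:00, 14:00-14:30 (add 9h to convert from UTC-9).
Nadia in UTC: 10:30-12:30, 13:00-13:30, 14:00-14:30 (subtract 6h to convert from UTC+6).
Zubin in UTC: 12:30-13:00, 14:00-15:30, 16:00-16:30 (subtract 3h to convert from UTC+3).
Zara in UTC: 09:30-10:00, 10:30-13:30, 17:00-18:00 (subtract 2h to convert from UTC+2).
Luca: not fully free for 09:30-11:00. Nadia: not fully free for 09:30-11:00. Zubin: not fully free for 09:30-11:00. Zara: not fully free for 09:30-11:00.

Luca, Nadia, Zara, Zubin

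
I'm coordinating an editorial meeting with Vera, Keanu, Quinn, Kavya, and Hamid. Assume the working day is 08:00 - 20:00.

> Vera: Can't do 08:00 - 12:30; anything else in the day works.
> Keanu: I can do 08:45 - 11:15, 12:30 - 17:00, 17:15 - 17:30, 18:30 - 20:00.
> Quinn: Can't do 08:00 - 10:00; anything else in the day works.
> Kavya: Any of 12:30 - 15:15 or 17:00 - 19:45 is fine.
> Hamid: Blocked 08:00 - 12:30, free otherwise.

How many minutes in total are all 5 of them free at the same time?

Vera free: 12:30-20:00 (invert busy blocks within the working day).
Keanu free: 08:45-11:15, 12:30-17:00, 17:15-17:30, 18:30-20:00.
Quinn free: 10:00-20:00 (invert busy blocks within the working day).
Kavya free: 12:30-15:15, 17:00-19:45.
Hamid free: 12:30-20:00 (invert busy blocks within the working day).
Vera ∩ Keanu: 12:30-17:00, 17:15-17:30, 18:30-20:00.
Vera ∩ Keanu ∩ Quinn: 12:30-17:00, 17:15-17:30, 18:30-20:00.
Vera ∩ Keanu ∩ Quinn ∩ Kavya: 12:30-15:15, 17:15-17:30, 18:30-19:45.
Vera ∩ Keanu ∩ Quinn ∩ Kavya ∩ Hamid: 12:30-15:15, 17:15-17:30, 18:30-19:45.
Summing the common windows: 165 + 15 + 75 = 255 minutes.

255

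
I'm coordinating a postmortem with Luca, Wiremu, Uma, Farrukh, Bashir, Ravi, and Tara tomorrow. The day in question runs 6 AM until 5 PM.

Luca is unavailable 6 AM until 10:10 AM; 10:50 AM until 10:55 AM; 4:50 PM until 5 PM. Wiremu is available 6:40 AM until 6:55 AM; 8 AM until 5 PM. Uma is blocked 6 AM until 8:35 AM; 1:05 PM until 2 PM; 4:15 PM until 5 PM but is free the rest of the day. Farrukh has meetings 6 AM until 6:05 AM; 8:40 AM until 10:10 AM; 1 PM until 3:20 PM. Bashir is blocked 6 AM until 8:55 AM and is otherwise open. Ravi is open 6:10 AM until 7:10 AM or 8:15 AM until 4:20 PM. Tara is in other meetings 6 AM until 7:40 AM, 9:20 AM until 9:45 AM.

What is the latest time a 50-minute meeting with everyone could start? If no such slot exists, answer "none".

15:25

Luca free: 10:10-10:50, 10:55-16:50 (invert busy blocks within the working day).
Wiremu free: 06:40-06:55, 08:00-17:00.
Uma free: 08:35-13:05, 14:00-16:15 (invert busy blocks within the working day).
Farrukh free: 06:05-08:40, 10:10-13:00, 15:20-17:00 (invert busy blocks within the working day).
Bashir free: 08:55-17:00 (invert busy blocks within the working day).
Ravi free: 06:10-07:10, 08:15-16:20.
Tara free: 07:40-09:20, 09:45-17:00 (invert busy blocks within the working day).
Luca ∩ Wiremu: 10:10-10:50, 10:55-16:50.
Luca ∩ Wiremu ∩ Uma: 10:10-10:50, 10:55-13:05, 14:00-16:15.
Luca ∩ Wiremu ∩ Uma ∩ Farrukh: 10:10-10:50, 10:55-13:00, 15:20-16:15.
Luca ∩ Wiremu ∩ Uma ∩ Farrukh ∩ Bashir: 10:10-10:50, 10:55-13:00, 15:20-16:15.
Luca ∩ Wiremu ∩ Uma ∩ Farrukh ∩ Bashir ∩ Ravi: 10:10-10:50, 10:55-13:00, 15:20-16:15.
Luca ∩ Wiremu ∩ Uma ∩ Farrukh ∩ Bashir ∩ Ravi ∩ Tara: 10:10-10:50, 10:55-13:00, 15:20-16:15.
The last common window of at least 50 minutes is 15:20-16:15; a 50-minute meeting can start as late as 15:25 and still end by 16:15.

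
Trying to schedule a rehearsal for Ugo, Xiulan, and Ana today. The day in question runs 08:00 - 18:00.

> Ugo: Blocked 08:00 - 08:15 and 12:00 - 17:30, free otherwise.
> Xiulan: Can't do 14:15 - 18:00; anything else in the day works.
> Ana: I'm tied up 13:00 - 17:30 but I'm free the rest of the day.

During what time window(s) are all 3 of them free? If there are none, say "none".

Ugo free: 08:15-12:00, 17:30-18:00 (invert busy blocks within the working day).
Xiulan free: 08:00-14:15 (invert busy blocks within the working day).
Ana free: 08:00-13:00, 17:30-18:00 (invert busy blocks within the working day).
Ugo ∩ Xiulan: 08:15-12:00.
Ugo ∩ Xiulan ∩ Ana: 08:15-12:00.

08:15-12:00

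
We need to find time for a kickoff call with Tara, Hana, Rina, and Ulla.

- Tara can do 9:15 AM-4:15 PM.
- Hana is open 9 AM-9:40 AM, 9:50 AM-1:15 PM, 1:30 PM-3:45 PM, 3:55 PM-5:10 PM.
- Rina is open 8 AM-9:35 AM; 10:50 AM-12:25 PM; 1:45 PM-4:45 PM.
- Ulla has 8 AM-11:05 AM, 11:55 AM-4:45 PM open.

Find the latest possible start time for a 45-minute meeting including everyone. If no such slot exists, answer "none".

Tara ∩ Hana: 09:15-09:40, 09:50-13:15, 13:30-15:45, 15:55-16:15.
Tara ∩ Hana ∩ Rina: 09:15-09:35, 10:50-12:25, 13:45-15:45, 15:55-16:15.
Tara ∩ Hana ∩ Rina ∩ Ulla: 09:15-09:35, 10:50-11:05, 11:55-12:25, 13:45-15:45, 15:55-16:15.
So the common availability across everyone is 09:15-09:35, 10:50-11:05, 11:55-12:25, 13:45-15:45, 15:55-16:15.
The last common window of at least 45 minutes is 13:45-15:45; a 45-minute meeting can start as late as 15:00 and still end by 15:45.

15:00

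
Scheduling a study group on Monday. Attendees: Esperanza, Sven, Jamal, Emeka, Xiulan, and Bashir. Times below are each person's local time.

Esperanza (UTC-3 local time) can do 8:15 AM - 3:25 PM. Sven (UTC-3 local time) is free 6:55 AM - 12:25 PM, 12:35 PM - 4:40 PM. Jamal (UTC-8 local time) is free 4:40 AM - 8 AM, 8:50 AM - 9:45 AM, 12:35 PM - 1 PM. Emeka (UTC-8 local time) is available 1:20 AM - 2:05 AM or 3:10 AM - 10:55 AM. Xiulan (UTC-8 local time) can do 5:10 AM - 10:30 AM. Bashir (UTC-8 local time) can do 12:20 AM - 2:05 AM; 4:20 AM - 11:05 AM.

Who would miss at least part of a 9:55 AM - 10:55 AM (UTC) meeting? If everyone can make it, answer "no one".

Esperanza in UTC: 11:15-18:25 (add 3h to convert from UTC-3).
Sven in UTC: 09:55-15:25, 15:35-19:40 (add 3h to convert from UTC-3).
Jamal in UTC: 12:40-16:00, 16:50-17:45, 20:35-21:00 (add 8h to convert from UTC-8).
Emeka in UTC: 09:20-10:05, 11:10-18:55 (add 8h to convert from UTC-8).
Xiulan in UTC: 13:10-18:30 (add 8h to convert from UTC-8).
Bashir in UTC: 08:20-10:05, 12:20-19:05 (add 8h to convert from UTC-8).
Esperanza: not fully free for 09:55-10:55. Sven: free for 09:55-10:55. Jamal: not fully free for 09:55-10:55. Emeka: not fully free for 09:55-10:55. Xiulan: not fully free for 09:55-10:55. Bashir: not fully free for 09:55-10:55.

Bashir, Emeka, Esperanza, Jamal, Xiulan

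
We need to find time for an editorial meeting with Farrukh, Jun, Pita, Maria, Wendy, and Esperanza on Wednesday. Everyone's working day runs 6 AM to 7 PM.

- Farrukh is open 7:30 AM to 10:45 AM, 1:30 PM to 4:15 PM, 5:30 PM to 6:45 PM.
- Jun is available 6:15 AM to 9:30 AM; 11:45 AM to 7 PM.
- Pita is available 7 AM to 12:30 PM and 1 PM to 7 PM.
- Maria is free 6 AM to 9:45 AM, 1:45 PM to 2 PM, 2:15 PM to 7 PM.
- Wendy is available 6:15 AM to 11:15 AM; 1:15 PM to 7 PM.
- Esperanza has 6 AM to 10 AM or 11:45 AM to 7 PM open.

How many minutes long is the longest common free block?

Farrukh ∩ Jun: 07:30-09:30, 13:30-16:15, 17:30-18:45.
Farrukh ∩ Jun ∩ Pita: 07:30-09:30, 13:30-16:15, 17:30-18:45.
Farrukh ∩ Jun ∩ Pita ∩ Maria: 07:30-09:30, 13:45-14:00, 14:15-16:15, 17:30-18:45.
Farrukh ∩ Jun ∩ Pita ∩ Maria ∩ Wendy: 07:30-09:30, 13:45-14:00, 14:15-16:15, 17:30-18:45.
Farrukh ∩ Jun ∩ Pita ∩ Maria ∩ Wendy ∩ Esperanza: 07:30-09:30, 13:45-14:00, 14:15-16:15, 17:30-18:45.
The longest is 07:30-09:30 at 120 minutes.

120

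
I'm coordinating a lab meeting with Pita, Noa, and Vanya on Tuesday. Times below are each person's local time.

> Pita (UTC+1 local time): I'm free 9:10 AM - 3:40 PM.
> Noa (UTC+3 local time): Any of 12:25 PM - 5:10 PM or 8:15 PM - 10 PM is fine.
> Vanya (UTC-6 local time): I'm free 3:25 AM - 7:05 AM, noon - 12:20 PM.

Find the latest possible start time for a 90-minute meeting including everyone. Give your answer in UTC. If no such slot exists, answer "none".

Pita in UTC: 08:10-14:40 (subtract 1h to convert from UTC+1).
Noa in UTC: 09:25-14:10, 17:15-19:00 (subtract 3h to convert from UTC+3).
Vanya in UTC: 09:25-13:05, 18:00-18:20 (add 6h to convert from UTC-6).
Pita ∩ Noa: 09:25-14:10.
Pita ∩ Noa ∩ Vanya: 09:25-13:05.
Those are the intersection windows.
The last common window of at least 90 minutes is 09:25-13:05; a 90-minute meeting can start as late as 11:35 and still end by 13:05.

11:35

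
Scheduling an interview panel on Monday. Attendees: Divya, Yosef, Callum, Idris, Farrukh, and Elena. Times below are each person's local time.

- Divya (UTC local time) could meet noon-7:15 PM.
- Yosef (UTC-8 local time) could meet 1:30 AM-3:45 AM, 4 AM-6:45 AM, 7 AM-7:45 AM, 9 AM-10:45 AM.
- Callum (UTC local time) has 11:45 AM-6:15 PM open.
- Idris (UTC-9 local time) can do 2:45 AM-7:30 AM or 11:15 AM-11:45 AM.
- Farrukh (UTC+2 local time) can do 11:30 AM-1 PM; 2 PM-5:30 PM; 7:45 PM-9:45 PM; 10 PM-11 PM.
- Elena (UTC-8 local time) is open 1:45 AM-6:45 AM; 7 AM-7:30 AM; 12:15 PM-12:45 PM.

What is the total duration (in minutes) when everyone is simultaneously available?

195

Divya in UTC: 12:00-19:15.
Yosef in UTC: 09:30-11:45, 12:00-14:45, 15:00-15:45, 17:00-18:45 (add 8h to convert from UTC-8).
Callum in UTC: 11:45-18:15.
Idris in UTC: 11:45-16:30, 20:15-20:45 (add 9h to convert from UTC-9).
Farrukh in UTC: 09:30-11:00, 12:00-15:30, 17:45-19:45, 20:00-21:00 (subtract 2h to convert from UTC+2).
Elena in UTC: 09:45-14:45, 15:00-15:30, 20:15-20:45 (add 8h to convert from UTC-8).
Divya ∩ Yosef: 12:00-14:45, 15:00-15:45, 17:00-18:45.
Divya ∩ Yosef ∩ Callum: 12:00-14:45, 15:00-15:45, 17:00-18:15.
Divya ∩ Yosef ∩ Callum ∩ Idris: 12:00-14:45, 15:00-15:45.
Divya ∩ Yosef ∩ Callum ∩ Idris ∩ Farrukh: 12:00-14:45, 15:00-15:30.
Divya ∩ Yosef ∩ Callum ∩ Idris ∩ Farrukh ∩ Elena: 12:00-14:45, 15:00-15:30.
Summing the common windows: 165 + 30 = 195 minutes.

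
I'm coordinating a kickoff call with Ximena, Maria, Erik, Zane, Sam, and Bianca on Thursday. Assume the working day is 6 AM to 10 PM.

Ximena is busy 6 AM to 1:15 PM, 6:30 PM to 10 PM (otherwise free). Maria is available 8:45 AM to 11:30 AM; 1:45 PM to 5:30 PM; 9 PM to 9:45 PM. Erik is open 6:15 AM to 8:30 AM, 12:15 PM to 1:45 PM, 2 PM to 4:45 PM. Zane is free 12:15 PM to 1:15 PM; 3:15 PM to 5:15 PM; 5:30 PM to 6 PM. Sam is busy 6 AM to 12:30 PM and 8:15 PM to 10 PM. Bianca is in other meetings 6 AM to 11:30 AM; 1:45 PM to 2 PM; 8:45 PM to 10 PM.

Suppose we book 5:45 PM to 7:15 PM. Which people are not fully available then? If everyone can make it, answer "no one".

Erik, Maria, Ximena, Zane

Ximena free: 13:15-18:30 (invert busy blocks within the working day).
Maria free: 08:45-11:30, 13:45-17:30, 21:00-21:45.
Erik free: 06:15-08:30, 12:15-13:45, 14:00-16:45.
Zane free: 12:15-13:15, 15:15-17:15, 17:30-18:00.
Sam free: 12:30-20:15 (invert busy blocks within the working day).
Bianca free: 11:30-13:45, 14:00-20:45 (invert busy blocks within the working day).
Ximena: not fully free for 17:45-19:15. Maria: not fully free for 17:45-19:15. Erik: not fully free for 17:45-19:15. Zane: not fully free for 17:45-19:15. Sam: free for 17:45-19:15. Bianca: free for 17:45-19:15.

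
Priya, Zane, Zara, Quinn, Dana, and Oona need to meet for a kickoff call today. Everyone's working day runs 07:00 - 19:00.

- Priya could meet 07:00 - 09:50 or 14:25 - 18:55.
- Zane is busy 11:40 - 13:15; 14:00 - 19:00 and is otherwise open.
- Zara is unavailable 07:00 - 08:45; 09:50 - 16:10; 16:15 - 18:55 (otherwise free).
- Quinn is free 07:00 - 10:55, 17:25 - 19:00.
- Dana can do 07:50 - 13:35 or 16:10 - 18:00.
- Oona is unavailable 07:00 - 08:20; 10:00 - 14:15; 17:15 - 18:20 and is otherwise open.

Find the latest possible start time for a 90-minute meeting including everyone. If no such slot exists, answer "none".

Priya free: 07:00-09:50, 14:25-18:55.
Zane free: 07:00-11:40, 13:15-14:00 (invert busy blocks within the working day).
Zara free: 08:45-09:50, 16:10-16:15, 18:55-19:00 (invert busy blocks within the working day).
Quinn free: 07:00-10:55, 17:25-19:00.
Dana free: 07:50-13:35, 16:10-18:00.
Oona free: 08:20-10:00, 14:15-17:15, 18:20-19:00 (invert busy blocks within the working day).
Priya ∩ Zane: 07:00-09:50.
Priya ∩ Zane ∩ Zara: 08:45-09:50.
Priya ∩ Zane ∩ Zara ∩ Quinn: 08:45-09:50.
Priya ∩ Zane ∩ Zara ∩ Quinn ∩ Dana: 08:45-09:50.
Priya ∩ Zane ∩ Zara ∩ Quinn ∩ Dana ∩ Oona: 08:45-09:50.
No common window is at least 90 minutes long.

none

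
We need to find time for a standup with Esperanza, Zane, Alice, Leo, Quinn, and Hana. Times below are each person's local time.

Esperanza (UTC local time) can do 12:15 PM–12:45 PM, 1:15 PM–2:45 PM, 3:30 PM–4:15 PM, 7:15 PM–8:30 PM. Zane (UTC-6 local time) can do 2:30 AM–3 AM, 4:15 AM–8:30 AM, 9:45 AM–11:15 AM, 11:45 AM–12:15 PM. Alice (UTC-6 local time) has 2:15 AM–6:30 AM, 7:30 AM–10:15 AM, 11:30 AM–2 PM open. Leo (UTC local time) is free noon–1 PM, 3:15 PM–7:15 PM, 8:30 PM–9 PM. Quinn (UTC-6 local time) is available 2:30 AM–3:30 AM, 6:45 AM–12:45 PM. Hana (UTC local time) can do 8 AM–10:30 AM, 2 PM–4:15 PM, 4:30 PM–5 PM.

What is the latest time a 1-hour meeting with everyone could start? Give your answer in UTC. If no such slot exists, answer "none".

Esperanza in UTC: 12:15-12:45, 13:15-14:45, 15:30-16:15, 19:15-20:30.
Zane in UTC: 08:30-09:00, 10:15-14:30, 15:45-17:15, 17:45-18:15 (add 6h to convert from UTC-6).
Alice in UTC: 08:15-12:30, 13:30-16:15, 17:30-20:00 (add 6h to convert from UTC-6).
Leo in UTC: 12:00-13:00, 15:15-19:15, 20:30-21:00.
Quinn in UTC: 08:30-09:30, 12:45-18:45 (add 6h to convert from UTC-6).
Hana in UTC: 08:00-10:30, 14:00-16:15, 16:30-17:00.
Esperanza ∩ Zane: 12:15-12:45, 13:15-14:30, 15:45-16:15.
Esperanza ∩ Zane ∩ Alice: 12:15-12:30, 13:30-14:30, 15:45-16:15.
Esperanza ∩ Zane ∩ Alice ∩ Leo: 12:15-12:30, 15:45-16:15.
Esperanza ∩ Zane ∩ Alice ∩ Leo ∩ Quinn: 15:45-16:15.
Esperanza ∩ Zane ∩ Alice ∩ Leo ∩ Quinn ∩ Hana: 15:45-16:15.
No common window is at least 60 minutes long.

none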